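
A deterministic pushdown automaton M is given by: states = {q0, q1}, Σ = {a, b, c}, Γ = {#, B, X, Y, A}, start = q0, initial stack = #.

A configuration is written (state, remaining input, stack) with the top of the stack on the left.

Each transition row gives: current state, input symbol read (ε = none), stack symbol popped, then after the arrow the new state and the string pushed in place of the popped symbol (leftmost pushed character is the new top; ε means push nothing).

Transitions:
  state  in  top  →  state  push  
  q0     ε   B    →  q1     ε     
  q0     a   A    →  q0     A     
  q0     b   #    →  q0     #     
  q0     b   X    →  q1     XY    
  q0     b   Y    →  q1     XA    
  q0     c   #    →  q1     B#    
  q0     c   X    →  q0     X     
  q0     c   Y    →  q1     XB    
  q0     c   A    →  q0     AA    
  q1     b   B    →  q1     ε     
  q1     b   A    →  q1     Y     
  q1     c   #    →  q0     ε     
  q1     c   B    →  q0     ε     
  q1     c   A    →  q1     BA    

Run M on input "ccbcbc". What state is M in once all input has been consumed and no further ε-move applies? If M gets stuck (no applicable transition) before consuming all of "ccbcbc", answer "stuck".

q0

(q0, ccbcbc, #)
  read c, top #: go to q1, push B# → (q1, cbcbc, B#)
  read c, top B: go to q0, push ε → (q0, bcbc, #)
  read b, top #: go to q0, push # → (q0, cbc, #)
  read c, top #: go to q1, push B# → (q1, bc, B#)
  read b, top B: go to q1, push ε → (q1, c, #)
  read c, top #: go to q0, push ε → (q0, ε, ε)
All input consumed; M is in state q0.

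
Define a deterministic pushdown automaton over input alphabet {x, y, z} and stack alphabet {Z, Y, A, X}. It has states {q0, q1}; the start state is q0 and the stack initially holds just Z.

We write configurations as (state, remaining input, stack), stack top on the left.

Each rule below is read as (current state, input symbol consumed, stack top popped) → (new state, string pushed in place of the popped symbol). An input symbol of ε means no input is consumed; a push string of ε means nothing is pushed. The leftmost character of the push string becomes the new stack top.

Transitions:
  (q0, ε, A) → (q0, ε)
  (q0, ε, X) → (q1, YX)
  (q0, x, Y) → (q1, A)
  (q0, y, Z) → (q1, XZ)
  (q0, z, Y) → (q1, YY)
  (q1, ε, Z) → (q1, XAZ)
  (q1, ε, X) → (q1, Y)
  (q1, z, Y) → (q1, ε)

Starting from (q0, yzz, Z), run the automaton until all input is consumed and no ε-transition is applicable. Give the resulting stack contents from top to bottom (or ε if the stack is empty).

(q0, yzz, Z)
  read y, top Z: go to q1, push XZ → (q1, zz, XZ)
  ε-move, top X: go to q1, push Y → (q1, zz, YZ)
  read z, top Y: go to q1, push ε → (q1, z, Z)
  ε-move, top Z: go to q1, push XAZ → (q1, z, XAZ)
  ε-move, top X: go to q1, push Y → (q1, z, YAZ)
  read z, top Y: go to q1, push ε → (q1, ε, AZ)
All input consumed in state q1 with stack AZ.

AZ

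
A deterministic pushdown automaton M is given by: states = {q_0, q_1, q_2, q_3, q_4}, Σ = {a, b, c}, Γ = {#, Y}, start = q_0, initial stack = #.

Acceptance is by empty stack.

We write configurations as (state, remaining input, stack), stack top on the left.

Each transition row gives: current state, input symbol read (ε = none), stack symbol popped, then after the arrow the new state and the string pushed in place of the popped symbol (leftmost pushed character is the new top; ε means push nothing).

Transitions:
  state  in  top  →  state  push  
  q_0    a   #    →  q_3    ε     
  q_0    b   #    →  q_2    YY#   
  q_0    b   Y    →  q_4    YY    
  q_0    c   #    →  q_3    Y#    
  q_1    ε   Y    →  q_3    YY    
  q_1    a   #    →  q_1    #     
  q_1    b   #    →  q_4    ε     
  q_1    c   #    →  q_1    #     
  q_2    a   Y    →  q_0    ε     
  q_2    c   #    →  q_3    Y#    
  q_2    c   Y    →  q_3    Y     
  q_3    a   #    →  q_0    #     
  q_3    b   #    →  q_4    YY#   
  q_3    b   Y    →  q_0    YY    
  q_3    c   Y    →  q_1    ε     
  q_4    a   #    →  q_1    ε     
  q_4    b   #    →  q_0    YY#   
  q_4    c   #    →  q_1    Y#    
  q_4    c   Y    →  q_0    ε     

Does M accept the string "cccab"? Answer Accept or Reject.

Accept

(q_0, cccab, #)
  read c, top #: go to q_3, push Y# → (q_3, ccab, Y#)
  read c, top Y: go to q_1, push ε → (q_1, cab, #)
  read c, top #: go to q_1, push # → (q_1, ab, #)
  read a, top #: go to q_1, push # → (q_1, b, #)
  read b, top #: go to q_4, push ε → (q_4, ε, ε)
All input consumed and the stack is empty.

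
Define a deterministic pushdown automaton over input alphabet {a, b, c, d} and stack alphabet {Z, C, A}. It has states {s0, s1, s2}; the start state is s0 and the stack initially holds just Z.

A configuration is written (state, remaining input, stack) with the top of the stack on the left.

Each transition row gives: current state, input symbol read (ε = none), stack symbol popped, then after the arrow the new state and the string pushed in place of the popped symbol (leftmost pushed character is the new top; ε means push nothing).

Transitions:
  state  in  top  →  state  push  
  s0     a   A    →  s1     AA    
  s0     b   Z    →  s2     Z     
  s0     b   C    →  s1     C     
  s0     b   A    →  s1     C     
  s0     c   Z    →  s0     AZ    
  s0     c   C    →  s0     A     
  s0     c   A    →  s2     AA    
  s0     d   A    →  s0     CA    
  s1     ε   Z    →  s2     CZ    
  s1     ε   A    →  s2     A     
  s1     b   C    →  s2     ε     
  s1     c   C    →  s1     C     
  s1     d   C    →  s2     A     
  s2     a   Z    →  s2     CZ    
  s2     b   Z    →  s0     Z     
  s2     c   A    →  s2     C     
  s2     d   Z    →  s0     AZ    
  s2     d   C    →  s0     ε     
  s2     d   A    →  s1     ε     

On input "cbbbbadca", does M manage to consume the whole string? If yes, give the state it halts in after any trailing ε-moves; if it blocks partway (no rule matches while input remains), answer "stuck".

(s0, cbbbbadca, Z) ⊢ (s0, bbbbadca, AZ) ⊢ (s1, bbbadca, CZ) ⊢ (s2, bbadca, Z) ⊢ (s0, badca, Z) ⊢ (s2, adca, Z) ⊢ (s2, dca, CZ) ⊢ (s0, ca, Z) ⊢ (s0, a, AZ) ⊢ (s1, ε, AAZ) ⊢ (s2, ε, AAZ)
All input consumed; M is in state s2.

s2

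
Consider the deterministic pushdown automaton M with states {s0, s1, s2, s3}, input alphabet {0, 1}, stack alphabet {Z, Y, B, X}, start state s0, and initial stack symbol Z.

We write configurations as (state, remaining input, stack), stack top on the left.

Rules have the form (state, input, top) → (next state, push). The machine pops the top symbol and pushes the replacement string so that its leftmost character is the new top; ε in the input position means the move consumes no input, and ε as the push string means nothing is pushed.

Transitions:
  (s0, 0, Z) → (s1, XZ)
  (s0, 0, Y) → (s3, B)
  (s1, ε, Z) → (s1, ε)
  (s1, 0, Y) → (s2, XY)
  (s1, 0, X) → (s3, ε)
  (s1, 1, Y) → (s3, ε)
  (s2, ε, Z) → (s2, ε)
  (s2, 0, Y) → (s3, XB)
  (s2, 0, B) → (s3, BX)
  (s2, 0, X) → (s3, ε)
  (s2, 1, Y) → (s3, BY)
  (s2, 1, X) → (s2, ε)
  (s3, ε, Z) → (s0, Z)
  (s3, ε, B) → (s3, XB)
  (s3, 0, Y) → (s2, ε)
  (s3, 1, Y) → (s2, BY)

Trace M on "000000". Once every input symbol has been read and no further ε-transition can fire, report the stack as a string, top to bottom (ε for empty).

Z

(s0, 000000, Z)
  read 0, top Z: go to s1, push XZ → (s1, 00000, XZ)
  read 0, top X: go to s3, push ε → (s3, 0000, Z)
  ε-move, top Z: go to s0, push Z → (s0, 0000, Z)
  read 0, top Z: go to s1, push XZ → (s1, 000, XZ)
  read 0, top X: go to s3, push ε → (s3, 00, Z)
  ε-move, top Z: go to s0, push Z → (s0, 00, Z)
  read 0, top Z: go to s1, push XZ → (s1, 0, XZ)
  read 0, top X: go to s3, push ε → (s3, ε, Z)
  ε-move, top Z: go to s0, push Z → (s0, ε, Z)
All input consumed in state s0 with stack Z.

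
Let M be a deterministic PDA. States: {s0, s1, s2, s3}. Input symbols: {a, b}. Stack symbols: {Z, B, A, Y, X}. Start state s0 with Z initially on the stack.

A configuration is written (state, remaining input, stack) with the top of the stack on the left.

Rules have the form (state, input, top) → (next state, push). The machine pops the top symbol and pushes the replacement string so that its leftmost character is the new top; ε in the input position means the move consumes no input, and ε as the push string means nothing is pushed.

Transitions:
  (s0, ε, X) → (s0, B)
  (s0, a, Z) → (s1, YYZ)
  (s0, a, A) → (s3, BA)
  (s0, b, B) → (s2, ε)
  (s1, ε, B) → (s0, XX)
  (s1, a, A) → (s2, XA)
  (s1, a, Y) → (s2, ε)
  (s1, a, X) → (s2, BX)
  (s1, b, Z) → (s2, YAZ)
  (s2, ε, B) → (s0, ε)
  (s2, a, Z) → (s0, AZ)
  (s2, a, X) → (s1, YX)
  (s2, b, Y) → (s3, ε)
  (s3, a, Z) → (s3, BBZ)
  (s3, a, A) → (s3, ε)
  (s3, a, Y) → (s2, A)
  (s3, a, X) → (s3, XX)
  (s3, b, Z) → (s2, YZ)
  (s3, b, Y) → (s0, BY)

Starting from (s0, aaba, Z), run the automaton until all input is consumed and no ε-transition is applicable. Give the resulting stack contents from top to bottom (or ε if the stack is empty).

BBZ

(s0, aaba, Z)
  read a, top Z: go to s1, push YYZ → (s1, aba, YYZ)
  read a, top Y: go to s2, push ε → (s2, ba, YZ)
  read b, top Y: go to s3, push ε → (s3, a, Z)
  read a, top Z: go to s3, push BBZ → (s3, ε, BBZ)
All input consumed in state s3 with stack BBZ.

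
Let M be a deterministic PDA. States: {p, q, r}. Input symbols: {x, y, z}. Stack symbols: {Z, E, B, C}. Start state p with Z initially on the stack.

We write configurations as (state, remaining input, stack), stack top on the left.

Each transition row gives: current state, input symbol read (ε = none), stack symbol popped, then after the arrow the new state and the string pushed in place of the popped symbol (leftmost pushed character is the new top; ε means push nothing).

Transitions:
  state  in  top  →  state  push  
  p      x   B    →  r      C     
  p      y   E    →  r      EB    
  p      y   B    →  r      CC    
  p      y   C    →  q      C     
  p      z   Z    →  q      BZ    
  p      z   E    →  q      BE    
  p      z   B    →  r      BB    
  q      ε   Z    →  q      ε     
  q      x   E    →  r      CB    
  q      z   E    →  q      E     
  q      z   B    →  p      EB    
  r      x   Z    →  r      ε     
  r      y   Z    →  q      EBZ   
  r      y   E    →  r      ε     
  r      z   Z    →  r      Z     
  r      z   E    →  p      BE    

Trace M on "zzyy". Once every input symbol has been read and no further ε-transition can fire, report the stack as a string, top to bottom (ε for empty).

(p, zzyy, Z)
  read z, top Z: go to q, push BZ → (q, zyy, BZ)
  read z, top B: go to p, push EB → (p, yy, EBZ)
  read y, top E: go to r, push EB → (r, y, EBBZ)
  read y, top E: go to r, push ε → (r, ε, BBZ)
All input consumed in state r with stack BBZ.

BBZ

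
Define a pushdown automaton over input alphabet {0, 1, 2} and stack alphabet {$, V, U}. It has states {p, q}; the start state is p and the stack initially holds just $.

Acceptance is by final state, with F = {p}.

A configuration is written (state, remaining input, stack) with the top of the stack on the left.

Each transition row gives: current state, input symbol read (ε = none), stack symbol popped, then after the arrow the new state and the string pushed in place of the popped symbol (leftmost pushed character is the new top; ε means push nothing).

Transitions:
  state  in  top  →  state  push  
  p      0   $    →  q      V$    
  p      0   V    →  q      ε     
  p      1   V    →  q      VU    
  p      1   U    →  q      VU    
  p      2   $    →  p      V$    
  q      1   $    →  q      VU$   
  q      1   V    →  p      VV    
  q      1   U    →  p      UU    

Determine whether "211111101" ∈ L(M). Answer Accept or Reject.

One accepting computation: (p, 211111101, $) ⊢ (p, 11111101, V$) ⊢ (q, 1111101, VU$) ⊢ (p, 111101, VVU$) ⊢ (q, 11101, VUVU$) ⊢ (p, 1101, VVUVU$) ⊢ (q, 101, VUVUVU$) ⊢ (p, 01, VVUVUVU$) ⊢ (q, 1, VUVUVU$) ⊢ (p, ε, VVUVUVU$)
All input consumed and state p ∈ F.

Accept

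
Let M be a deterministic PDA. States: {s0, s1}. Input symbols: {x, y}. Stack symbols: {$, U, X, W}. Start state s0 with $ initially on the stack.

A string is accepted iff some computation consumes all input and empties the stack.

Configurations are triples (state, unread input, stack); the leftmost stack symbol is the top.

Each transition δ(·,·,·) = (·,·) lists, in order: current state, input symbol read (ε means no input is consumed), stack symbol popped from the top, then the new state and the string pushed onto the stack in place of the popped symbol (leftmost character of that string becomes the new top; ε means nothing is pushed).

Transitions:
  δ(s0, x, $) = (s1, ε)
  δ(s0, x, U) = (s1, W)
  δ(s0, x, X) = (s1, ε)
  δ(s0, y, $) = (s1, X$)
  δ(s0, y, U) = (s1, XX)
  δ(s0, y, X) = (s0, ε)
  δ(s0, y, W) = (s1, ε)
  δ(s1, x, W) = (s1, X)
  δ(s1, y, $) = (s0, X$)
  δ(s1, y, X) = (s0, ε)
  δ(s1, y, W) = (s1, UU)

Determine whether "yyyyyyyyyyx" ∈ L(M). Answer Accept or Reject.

Accept

(s0, yyyyyyyyyyx, $)
  read y, top $: go to s1, push X$ → (s1, yyyyyyyyyx, X$)
  read y, top X: go to s0, push ε → (s0, yyyyyyyyx, $)
  read y, top $: go to s1, push X$ → (s1, yyyyyyyx, X$)
  read y, top X: go to s0, push ε → (s0, yyyyyyx, $)
  read y, top $: go to s1, push X$ → (s1, yyyyyx, X$)
  read y, top X: go to s0, push ε → (s0, yyyyx, $)
  read y, top $: go to s1, push X$ → (s1, yyyx, X$)
  read y, top X: go to s0, push ε → (s0, yyx, $)
  read y, top $: go to s1, push X$ → (s1, yx, X$)
  read y, top X: go to s0, push ε → (s0, x, $)
  read x, top $: go to s1, push ε → (s1, ε, ε)
All input consumed and the stack is empty.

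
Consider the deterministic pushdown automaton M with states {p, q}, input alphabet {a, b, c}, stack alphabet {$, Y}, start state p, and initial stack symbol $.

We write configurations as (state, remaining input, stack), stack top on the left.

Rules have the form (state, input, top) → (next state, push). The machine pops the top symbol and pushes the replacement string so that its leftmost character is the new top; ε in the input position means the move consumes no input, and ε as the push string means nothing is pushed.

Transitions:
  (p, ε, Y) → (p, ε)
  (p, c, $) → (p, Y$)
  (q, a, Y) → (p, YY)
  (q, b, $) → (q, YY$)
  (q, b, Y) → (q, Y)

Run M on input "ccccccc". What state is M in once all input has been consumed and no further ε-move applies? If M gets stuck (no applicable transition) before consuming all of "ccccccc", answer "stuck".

p

(p, ccccccc, $) ⊢ (p, cccccc, Y$) ⊢ (p, cccccc, $) ⊢ (p, ccccc, Y$) ⊢ (p, ccccc, $) ⊢ (p, cccc, Y$) ⊢ (p, cccc, $) ⊢ (p, ccc, Y$) ⊢ (p, ccc, $) ⊢ (p, cc, Y$) ⊢ (p, cc, $) ⊢ (p, c, Y$) ⊢ (p, c, $) ⊢ (p, ε, Y$) ⊢ (p, ε, $)
All input consumed; M is in state p.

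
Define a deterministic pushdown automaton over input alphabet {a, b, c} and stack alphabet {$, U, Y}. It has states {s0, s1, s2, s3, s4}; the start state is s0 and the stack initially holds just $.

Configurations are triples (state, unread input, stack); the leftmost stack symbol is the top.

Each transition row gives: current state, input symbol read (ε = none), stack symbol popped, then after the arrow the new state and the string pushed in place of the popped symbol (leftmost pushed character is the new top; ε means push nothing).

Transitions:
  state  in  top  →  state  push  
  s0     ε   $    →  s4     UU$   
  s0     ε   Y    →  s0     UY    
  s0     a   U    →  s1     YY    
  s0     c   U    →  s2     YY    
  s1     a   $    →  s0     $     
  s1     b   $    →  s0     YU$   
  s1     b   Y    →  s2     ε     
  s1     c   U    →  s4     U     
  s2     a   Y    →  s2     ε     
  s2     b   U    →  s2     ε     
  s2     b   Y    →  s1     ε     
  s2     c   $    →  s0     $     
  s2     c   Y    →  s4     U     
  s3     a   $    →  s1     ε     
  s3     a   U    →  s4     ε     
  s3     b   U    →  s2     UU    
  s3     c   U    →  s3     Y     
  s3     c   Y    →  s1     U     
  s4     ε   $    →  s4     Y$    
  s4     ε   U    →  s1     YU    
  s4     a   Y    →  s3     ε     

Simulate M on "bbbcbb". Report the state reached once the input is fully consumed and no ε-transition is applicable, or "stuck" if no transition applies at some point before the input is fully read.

s2

(s0, bbbcbb, $)
  ε-move, top $: go to s4, push UU$ → (s4, bbbcbb, UU$)
  ε-move, top U: go to s1, push YU → (s1, bbbcbb, YUU$)
  read b, top Y: go to s2, push ε → (s2, bbcbb, UU$)
  read b, top U: go to s2, push ε → (s2, bcbb, U$)
  read b, top U: go to s2, push ε → (s2, cbb, $)
  read c, top $: go to s0, push $ → (s0, bb, $)
  ε-move, top $: go to s4, push UU$ → (s4, bb, UU$)
  ε-move, top U: go to s1, push YU → (s1, bb, YUU$)
  read b, top Y: go to s2, push ε → (s2, b, UU$)
  read b, top U: go to s2, push ε → (s2, ε, U$)
All input consumed; M is in state s2.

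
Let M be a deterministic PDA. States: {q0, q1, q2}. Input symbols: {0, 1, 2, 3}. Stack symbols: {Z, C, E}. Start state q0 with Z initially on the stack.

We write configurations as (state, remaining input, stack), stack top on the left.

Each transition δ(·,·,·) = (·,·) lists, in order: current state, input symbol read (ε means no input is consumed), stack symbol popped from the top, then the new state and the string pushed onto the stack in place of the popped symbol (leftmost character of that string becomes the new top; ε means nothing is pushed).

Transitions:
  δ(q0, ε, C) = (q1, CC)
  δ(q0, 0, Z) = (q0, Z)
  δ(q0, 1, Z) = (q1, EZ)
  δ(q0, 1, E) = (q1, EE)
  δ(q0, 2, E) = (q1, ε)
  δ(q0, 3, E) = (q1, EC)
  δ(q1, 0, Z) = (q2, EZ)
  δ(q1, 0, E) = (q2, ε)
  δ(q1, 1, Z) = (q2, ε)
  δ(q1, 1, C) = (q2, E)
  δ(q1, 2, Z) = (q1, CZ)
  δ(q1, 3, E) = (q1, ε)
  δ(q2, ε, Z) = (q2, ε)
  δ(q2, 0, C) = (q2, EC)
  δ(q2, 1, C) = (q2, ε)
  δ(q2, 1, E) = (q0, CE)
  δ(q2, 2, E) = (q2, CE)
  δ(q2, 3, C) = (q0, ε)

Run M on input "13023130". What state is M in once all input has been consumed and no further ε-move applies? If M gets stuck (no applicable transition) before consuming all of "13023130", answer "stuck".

(q0, 13023130, Z)
  read 1, top Z: go to q1, push EZ → (q1, 3023130, EZ)
  read 3, top E: go to q1, push ε → (q1, 023130, Z)
  read 0, top Z: go to q2, push EZ → (q2, 23130, EZ)
  read 2, top E: go to q2, push CE → (q2, 3130, CEZ)
  read 3, top C: go to q0, push ε → (q0, 130, EZ)
  read 1, top E: go to q1, push EE → (q1, 30, EEZ)
  read 3, top E: go to q1, push ε → (q1, 0, EZ)
  read 0, top E: go to q2, push ε → (q2, ε, Z)
  ε-move, top Z: go to q2, push ε → (q2, ε, ε)
All input consumed; M is in state q2.

q2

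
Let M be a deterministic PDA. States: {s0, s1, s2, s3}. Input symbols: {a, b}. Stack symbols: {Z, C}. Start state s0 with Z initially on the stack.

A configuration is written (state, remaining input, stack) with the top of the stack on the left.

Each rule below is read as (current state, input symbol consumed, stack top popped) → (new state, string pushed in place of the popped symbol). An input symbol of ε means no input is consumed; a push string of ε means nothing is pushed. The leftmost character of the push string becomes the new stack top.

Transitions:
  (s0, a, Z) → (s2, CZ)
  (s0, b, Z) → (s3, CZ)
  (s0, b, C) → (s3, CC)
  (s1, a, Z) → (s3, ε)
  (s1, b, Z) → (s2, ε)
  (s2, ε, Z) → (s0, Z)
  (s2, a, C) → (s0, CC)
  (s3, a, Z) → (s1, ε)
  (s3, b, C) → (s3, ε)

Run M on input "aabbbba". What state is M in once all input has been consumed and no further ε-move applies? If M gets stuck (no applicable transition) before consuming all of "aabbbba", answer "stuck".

s1

(s0, aabbbba, Z)
  read a, top Z: go to s2, push CZ → (s2, abbbba, CZ)
  read a, top C: go to s0, push CC → (s0, bbbba, CCZ)
  read b, top C: go to s3, push CC → (s3, bbba, CCCZ)
  read b, top C: go to s3, push ε → (s3, bba, CCZ)
  read b, top C: go to s3, push ε → (s3, ba, CZ)
  read b, top C: go to s3, push ε → (s3, a, Z)
  read a, top Z: go to s1, push ε → (s1, ε, ε)
All input consumed; M is in state s1.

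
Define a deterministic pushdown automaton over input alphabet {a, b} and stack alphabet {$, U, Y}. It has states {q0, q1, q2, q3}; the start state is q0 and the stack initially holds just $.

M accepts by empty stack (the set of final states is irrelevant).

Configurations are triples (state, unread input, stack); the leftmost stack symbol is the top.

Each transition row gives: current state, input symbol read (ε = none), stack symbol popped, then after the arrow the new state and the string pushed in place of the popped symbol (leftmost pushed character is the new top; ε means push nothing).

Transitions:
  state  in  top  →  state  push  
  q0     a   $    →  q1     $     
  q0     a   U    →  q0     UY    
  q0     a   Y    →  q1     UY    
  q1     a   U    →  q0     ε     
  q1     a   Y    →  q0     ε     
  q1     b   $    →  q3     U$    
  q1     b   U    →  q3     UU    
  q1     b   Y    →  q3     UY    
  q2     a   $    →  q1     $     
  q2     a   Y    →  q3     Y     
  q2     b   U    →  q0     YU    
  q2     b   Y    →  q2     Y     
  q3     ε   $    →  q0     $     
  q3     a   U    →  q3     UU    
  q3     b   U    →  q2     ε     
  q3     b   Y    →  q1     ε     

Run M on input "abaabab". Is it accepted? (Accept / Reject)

(q0, abaabab, $)
  read a, top $: go to q1, push $ → (q1, baabab, $)
  read b, top $: go to q3, push U$ → (q3, aabab, U$)
  read a, top U: go to q3, push UU → (q3, abab, UU$)
  read a, top U: go to q3, push UU → (q3, bab, UUU$)
  read b, top U: go to q2, push ε → (q2, ab, UU$)
No transition applies at (q2, ab, UU$); input not fully consumed.

Reject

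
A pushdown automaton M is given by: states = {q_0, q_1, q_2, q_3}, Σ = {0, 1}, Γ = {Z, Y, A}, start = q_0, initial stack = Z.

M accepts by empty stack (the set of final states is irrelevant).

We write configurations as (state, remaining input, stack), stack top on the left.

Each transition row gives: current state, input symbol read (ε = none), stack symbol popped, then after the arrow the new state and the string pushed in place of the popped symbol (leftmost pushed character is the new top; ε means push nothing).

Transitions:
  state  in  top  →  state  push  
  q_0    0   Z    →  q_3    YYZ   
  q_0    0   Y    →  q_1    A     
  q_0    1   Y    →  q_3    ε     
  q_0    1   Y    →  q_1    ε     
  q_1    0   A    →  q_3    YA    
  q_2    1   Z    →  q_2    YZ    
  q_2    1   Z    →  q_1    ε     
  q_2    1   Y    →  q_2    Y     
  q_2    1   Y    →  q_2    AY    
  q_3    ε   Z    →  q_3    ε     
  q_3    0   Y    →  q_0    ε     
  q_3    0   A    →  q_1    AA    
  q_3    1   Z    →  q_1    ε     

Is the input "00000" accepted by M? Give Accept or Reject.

No computation consumes all input and empties the stack.

Reject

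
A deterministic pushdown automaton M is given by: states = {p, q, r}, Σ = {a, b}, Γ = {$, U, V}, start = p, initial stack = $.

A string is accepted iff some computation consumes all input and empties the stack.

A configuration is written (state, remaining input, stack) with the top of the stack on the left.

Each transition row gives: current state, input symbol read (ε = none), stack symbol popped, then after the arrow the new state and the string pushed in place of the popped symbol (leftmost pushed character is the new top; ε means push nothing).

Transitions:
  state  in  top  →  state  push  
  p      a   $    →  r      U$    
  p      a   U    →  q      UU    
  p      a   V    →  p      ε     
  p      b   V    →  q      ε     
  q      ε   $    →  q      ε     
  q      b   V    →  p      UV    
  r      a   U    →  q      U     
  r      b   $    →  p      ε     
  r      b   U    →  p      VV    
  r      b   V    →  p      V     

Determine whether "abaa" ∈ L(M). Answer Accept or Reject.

(p, abaa, $)
  read a, top $: go to r, push U$ → (r, baa, U$)
  read b, top U: go to p, push VV → (p, aa, VV$)
  read a, top V: go to p, push ε → (p, a, V$)
  read a, top V: go to p, push ε → (p, ε, $)
All input consumed; stack is $, not empty, and no further ε-move applies.

Reject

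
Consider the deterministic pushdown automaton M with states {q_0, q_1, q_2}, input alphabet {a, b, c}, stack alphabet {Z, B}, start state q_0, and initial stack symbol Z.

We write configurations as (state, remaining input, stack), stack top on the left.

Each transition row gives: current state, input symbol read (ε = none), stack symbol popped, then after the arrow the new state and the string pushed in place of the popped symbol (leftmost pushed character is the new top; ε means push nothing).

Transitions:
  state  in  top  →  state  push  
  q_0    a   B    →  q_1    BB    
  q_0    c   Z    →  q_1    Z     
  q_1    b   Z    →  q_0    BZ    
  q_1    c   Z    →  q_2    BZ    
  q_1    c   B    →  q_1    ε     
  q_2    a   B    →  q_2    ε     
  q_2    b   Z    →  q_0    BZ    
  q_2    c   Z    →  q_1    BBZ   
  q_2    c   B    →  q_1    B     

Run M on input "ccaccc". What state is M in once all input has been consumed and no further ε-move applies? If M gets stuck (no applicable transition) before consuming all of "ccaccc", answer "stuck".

q_1

(q_0, ccaccc, Z)
  read c, top Z: go to q_1, push Z → (q_1, caccc, Z)
  read c, top Z: go to q_2, push BZ → (q_2, accc, BZ)
  read a, top B: go to q_2, push ε → (q_2, ccc, Z)
  read c, top Z: go to q_1, push BBZ → (q_1, cc, BBZ)
  read c, top B: go to q_1, push ε → (q_1, c, BZ)
  read c, top B: go to q_1, push ε → (q_1, ε, Z)
All input consumed; M is in state q_1.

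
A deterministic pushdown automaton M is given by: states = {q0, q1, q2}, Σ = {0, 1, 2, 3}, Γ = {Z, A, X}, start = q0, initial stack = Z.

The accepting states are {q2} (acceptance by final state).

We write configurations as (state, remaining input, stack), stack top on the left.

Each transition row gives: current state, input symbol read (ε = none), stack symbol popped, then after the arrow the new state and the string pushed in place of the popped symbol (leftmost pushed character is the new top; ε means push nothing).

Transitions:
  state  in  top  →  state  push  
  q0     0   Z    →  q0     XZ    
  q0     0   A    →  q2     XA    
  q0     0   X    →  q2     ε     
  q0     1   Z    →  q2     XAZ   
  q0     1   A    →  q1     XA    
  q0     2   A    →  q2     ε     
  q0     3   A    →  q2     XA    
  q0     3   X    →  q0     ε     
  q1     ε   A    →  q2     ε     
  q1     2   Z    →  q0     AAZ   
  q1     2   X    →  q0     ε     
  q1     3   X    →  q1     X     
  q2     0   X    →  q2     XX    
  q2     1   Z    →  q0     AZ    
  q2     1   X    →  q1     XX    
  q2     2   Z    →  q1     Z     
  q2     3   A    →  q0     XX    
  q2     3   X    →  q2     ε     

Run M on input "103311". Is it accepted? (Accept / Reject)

Reject

(q0, 103311, Z)
  read 1, top Z: go to q2, push XAZ → (q2, 03311, XAZ)
  read 0, top X: go to q2, push XX → (q2, 3311, XXAZ)
  read 3, top X: go to q2, push ε → (q2, 311, XAZ)
  read 3, top X: go to q2, push ε → (q2, 11, AZ)
No transition applies at (q2, 11, AZ); input not fully consumed.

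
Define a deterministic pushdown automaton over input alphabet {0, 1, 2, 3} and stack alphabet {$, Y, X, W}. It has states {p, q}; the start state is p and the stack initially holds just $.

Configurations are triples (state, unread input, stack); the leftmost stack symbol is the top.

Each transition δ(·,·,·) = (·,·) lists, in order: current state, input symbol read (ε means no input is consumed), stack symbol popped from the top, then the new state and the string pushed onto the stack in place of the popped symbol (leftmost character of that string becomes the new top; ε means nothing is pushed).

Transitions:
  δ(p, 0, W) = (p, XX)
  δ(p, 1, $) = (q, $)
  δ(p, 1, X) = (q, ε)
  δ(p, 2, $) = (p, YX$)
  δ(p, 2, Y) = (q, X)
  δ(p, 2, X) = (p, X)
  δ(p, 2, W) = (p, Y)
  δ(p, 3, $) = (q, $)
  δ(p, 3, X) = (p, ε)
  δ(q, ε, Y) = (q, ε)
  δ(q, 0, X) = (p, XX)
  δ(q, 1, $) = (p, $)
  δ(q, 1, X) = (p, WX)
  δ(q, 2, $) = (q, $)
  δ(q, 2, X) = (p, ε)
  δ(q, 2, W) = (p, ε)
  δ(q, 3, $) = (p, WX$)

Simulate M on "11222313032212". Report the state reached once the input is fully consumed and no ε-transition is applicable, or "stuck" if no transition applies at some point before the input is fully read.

(p, 11222313032212, $)
  read 1, top $: go to q, push $ → (q, 1222313032212, $)
  read 1, top $: go to p, push $ → (p, 222313032212, $)
  read 2, top $: go to p, push YX$ → (p, 22313032212, YX$)
  read 2, top Y: go to q, push X → (q, 2313032212, XX$)
  read 2, top X: go to p, push ε → (p, 313032212, X$)
  read 3, top X: go to p, push ε → (p, 13032212, $)
  read 1, top $: go to q, push $ → (q, 3032212, $)
  read 3, top $: go to p, push WX$ → (p, 032212, WX$)
  read 0, top W: go to p, push XX → (p, 32212, XXX$)
  read 3, top X: go to p, push ε → (p, 2212, XX$)
  read 2, top X: go to p, push X → (p, 212, XX$)
  read 2, top X: go to p, push X → (p, 12, XX$)
  read 1, top X: go to q, push ε → (q, 2, X$)
  read 2, top X: go to p, push ε → (p, ε, $)
All input consumed; M is in state p.

p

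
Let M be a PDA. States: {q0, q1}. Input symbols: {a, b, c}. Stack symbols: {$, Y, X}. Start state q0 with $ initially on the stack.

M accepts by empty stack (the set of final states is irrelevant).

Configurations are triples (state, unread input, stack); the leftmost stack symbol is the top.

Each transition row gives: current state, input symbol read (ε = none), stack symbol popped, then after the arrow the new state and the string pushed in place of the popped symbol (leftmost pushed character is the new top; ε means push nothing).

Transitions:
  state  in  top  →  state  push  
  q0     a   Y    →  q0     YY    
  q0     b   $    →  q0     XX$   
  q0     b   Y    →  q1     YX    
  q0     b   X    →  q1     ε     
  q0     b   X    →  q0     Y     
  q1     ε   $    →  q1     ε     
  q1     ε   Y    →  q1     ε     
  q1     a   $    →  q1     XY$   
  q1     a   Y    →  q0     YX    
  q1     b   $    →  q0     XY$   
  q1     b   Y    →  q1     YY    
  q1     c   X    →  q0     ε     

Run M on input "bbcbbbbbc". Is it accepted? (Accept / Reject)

Reject

No computation consumes all input and empties the stack.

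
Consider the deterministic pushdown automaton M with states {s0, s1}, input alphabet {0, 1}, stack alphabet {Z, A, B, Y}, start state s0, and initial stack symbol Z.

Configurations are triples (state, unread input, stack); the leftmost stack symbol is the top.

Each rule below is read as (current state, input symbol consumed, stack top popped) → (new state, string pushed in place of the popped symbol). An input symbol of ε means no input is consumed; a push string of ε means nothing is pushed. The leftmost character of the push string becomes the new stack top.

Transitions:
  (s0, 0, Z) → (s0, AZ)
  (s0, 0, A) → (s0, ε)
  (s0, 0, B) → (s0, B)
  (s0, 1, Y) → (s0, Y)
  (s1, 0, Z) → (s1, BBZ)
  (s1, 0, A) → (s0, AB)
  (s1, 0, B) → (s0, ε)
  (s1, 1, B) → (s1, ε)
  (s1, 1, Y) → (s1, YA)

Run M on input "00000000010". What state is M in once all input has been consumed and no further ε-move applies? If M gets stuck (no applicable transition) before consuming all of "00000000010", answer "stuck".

(s0, 00000000010, Z) ⊢ (s0, 0000000010, AZ) ⊢ (s0, 000000010, Z) ⊢ (s0, 00000010, AZ) ⊢ (s0, 0000010, Z) ⊢ (s0, 000010, AZ) ⊢ (s0, 00010, Z) ⊢ (s0, 0010, AZ) ⊢ (s0, 010, Z) ⊢ (s0, 10, AZ)
No transition for (s0, 1, top A); M blocks with input 10 remaining.

stuck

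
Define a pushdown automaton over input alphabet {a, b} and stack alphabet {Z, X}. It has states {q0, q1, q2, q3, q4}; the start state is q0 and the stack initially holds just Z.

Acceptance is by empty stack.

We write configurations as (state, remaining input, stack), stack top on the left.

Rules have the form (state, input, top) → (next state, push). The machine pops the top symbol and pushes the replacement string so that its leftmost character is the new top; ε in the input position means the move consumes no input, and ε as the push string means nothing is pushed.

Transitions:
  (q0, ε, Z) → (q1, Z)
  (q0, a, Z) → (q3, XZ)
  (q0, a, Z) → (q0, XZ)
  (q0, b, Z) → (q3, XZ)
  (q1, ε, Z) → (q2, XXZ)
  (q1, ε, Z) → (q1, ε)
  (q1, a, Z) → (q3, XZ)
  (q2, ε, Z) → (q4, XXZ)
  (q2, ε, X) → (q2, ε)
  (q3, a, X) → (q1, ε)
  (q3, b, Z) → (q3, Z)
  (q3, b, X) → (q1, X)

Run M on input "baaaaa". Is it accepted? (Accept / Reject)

Accept

One accepting computation: (q0, baaaaa, Z) ⊢ (q3, aaaaa, XZ) ⊢ (q1, aaaa, Z) ⊢ (q3, aaa, XZ) ⊢ (q1, aa, Z) ⊢ (q3, a, XZ) ⊢ (q1, ε, Z) ⊢ (q1, ε, ε)
All input consumed and the stack is empty.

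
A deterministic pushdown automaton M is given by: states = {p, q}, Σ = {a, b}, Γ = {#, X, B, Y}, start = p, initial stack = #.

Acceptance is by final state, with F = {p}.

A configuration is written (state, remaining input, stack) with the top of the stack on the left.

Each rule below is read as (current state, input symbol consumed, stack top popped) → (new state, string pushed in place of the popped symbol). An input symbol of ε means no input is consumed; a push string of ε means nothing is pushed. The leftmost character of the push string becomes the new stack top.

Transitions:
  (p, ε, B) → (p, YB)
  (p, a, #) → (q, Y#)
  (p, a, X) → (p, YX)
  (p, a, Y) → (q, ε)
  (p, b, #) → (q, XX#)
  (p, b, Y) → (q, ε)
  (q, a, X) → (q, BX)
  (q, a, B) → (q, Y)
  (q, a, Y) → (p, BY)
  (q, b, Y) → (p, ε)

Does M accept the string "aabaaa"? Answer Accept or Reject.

Reject

(p, aabaaa, #) ⊢ (q, abaaa, Y#) ⊢ (p, baaa, BY#) ⊢ (p, baaa, YBY#) ⊢ (q, aaa, BY#) ⊢ (q, aa, YY#) ⊢ (p, a, BYY#) ⊢ (p, a, YBYY#) ⊢ (q, ε, BYY#)
All input consumed; state q ∉ F and no further ε-move applies.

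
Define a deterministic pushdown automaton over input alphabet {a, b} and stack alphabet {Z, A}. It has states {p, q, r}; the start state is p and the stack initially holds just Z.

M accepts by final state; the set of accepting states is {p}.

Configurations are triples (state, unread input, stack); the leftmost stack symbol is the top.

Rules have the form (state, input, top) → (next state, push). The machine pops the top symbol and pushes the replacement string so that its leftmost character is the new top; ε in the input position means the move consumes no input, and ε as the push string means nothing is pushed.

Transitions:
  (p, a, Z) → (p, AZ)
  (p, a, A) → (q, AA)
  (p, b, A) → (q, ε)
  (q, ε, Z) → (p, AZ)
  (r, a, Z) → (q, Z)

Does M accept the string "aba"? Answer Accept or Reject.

(p, aba, Z)
  read a, top Z: go to p, push AZ → (p, ba, AZ)
  read b, top A: go to q, push ε → (q, a, Z)
  ε-move, top Z: go to p, push AZ → (p, a, AZ)
  read a, top A: go to q, push AA → (q, ε, AAZ)
All input consumed; state q ∉ F and no further ε-move applies.

Reject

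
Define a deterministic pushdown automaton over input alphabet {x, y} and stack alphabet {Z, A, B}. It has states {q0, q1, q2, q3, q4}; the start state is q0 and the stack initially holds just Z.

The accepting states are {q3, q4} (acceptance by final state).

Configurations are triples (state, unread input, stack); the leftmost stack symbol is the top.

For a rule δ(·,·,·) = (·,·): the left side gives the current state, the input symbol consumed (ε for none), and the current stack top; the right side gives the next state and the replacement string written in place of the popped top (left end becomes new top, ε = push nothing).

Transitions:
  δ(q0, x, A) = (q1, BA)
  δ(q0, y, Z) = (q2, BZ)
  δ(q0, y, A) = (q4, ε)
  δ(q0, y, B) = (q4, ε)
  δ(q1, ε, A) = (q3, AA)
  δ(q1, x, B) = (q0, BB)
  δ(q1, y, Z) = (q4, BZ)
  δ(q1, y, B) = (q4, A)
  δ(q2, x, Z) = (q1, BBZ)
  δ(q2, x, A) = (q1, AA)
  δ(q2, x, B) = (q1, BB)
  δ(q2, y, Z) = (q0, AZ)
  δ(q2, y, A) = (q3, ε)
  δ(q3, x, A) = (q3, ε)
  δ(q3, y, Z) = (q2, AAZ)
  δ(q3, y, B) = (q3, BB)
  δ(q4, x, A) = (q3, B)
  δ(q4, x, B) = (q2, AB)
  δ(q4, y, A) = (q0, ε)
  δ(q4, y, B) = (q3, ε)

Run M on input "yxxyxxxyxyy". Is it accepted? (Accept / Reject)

Reject

(q0, yxxyxxxyxyy, Z)
  read y, top Z: go to q2, push BZ → (q2, xxyxxxyxyy, BZ)
  read x, top B: go to q1, push BB → (q1, xyxxxyxyy, BBZ)
  read x, top B: go to q0, push BB → (q0, yxxxyxyy, BBBZ)
  read y, top B: go to q4, push ε → (q4, xxxyxyy, BBZ)
  read x, top B: go to q2, push AB → (q2, xxyxyy, ABBZ)
  read x, top A: go to q1, push AA → (q1, xyxyy, AABBZ)
  ε-move, top A: go to q3, push AA → (q3, xyxyy, AAABBZ)
  read x, top A: go to q3, push ε → (q3, yxyy, AABBZ)
No transition applies at (q3, yxyy, AABBZ); input not fully consumed.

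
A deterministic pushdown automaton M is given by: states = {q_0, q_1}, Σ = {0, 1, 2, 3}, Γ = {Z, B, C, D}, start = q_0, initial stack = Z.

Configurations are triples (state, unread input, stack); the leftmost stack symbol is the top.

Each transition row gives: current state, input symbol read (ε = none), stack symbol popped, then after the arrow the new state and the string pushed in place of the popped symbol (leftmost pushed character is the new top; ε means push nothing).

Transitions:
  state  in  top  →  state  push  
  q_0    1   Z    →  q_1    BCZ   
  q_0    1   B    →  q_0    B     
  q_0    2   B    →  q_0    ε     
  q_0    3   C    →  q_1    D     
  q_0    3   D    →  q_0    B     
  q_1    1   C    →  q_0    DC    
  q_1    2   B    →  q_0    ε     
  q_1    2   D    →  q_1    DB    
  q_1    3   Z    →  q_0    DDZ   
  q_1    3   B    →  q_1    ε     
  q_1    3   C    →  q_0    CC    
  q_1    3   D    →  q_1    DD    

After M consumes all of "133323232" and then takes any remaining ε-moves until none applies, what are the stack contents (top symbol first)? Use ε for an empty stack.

DBDBDBCZ

(q_0, 133323232, Z) ⊢ (q_1, 33323232, BCZ) ⊢ (q_1, 3323232, CZ) ⊢ (q_0, 323232, CCZ) ⊢ (q_1, 23232, DCZ) ⊢ (q_1, 3232, DBCZ) ⊢ (q_1, 232, DDBCZ) ⊢ (q_1, 32, DBDBCZ) ⊢ (q_1, 2, DDBDBCZ) ⊢ (q_1, ε, DBDBDBCZ)
All input consumed in state q_1 with stack DBDBDBCZ.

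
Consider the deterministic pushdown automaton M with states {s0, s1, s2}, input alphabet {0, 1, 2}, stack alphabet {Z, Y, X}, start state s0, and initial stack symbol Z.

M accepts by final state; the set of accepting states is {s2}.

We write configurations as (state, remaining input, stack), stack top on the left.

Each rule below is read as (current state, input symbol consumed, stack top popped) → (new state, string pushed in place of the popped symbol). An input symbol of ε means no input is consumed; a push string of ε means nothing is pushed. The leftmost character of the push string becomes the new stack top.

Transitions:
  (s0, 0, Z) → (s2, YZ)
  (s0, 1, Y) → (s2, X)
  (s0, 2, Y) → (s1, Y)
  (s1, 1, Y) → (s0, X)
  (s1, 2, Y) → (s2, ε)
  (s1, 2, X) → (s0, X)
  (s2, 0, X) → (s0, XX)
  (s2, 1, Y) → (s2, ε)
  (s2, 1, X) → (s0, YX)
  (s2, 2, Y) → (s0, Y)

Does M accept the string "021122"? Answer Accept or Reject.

(s0, 021122, Z)
  read 0, top Z: go to s2, push YZ → (s2, 21122, YZ)
  read 2, top Y: go to s0, push Y → (s0, 1122, YZ)
  read 1, top Y: go to s2, push X → (s2, 122, XZ)
  read 1, top X: go to s0, push YX → (s0, 22, YXZ)
  read 2, top Y: go to s1, push Y → (s1, 2, YXZ)
  read 2, top Y: go to s2, push ε → (s2, ε, XZ)
All input consumed; state s2 ∈ F.

Accept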